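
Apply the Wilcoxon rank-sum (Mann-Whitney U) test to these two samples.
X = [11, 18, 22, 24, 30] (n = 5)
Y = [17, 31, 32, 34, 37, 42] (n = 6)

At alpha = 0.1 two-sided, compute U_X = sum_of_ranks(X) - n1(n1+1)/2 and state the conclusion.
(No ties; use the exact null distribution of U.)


Step 1: Combine and sort all 11 observations; assign midranks.
sorted (value, group): (11,X), (17,Y), (18,X), (22,X), (24,X), (30,X), (31,Y), (32,Y), (34,Y), (37,Y), (42,Y)
ranks: 11->1, 17->2, 18->3, 22->4, 24->5, 30->6, 31->7, 32->8, 34->9, 37->10, 42->11
Step 2: Rank sum for X: R1 = 1 + 3 + 4 + 5 + 6 = 19.
Step 3: U_X = R1 - n1(n1+1)/2 = 19 - 5*6/2 = 19 - 15 = 4.
       U_Y = n1*n2 - U_X = 30 - 4 = 26.
Step 4: No ties, so the exact null distribution of U (based on enumerating the C(11,5) = 462 equally likely rank assignments) gives the two-sided p-value.
Step 5: p-value = 0.051948; compare to alpha = 0.1. reject H0.

U_X = 4, p = 0.051948, reject H0 at alpha = 0.1.


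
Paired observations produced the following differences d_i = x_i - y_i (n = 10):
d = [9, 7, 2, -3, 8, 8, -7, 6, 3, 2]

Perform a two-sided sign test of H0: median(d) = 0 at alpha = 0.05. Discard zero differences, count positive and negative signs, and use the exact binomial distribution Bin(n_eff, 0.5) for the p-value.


Step 1: Discard zero differences. Original n = 10; n_eff = number of nonzero differences = 10.
Nonzero differences (with sign): +9, +7, +2, -3, +8, +8, -7, +6, +3, +2
Step 2: Count signs: positive = 8, negative = 2.
Step 3: Under H0: P(positive) = 0.5, so the number of positives S ~ Bin(10, 0.5).
Step 4: Two-sided exact p-value = sum of Bin(10,0.5) probabilities at or below the observed probability = 0.109375.
Step 5: alpha = 0.05. fail to reject H0.

n_eff = 10, pos = 8, neg = 2, p = 0.109375, fail to reject H0.


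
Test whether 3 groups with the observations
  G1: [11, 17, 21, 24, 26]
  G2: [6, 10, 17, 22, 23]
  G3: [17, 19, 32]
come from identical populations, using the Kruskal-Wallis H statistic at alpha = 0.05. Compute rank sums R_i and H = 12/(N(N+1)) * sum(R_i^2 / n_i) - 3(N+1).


Step 1: Combine all N = 13 observations and assign midranks.
sorted (value, group, rank): (6,G2,1), (10,G2,2), (11,G1,3), (17,G1,5), (17,G2,5), (17,G3,5), (19,G3,7), (21,G1,8), (22,G2,9), (23,G2,10), (24,G1,11), (26,G1,12), (32,G3,13)
Step 2: Sum ranks within each group.
R_1 = 39 (n_1 = 5)
R_2 = 27 (n_2 = 5)
R_3 = 25 (n_3 = 3)
Step 3: H = 12/(N(N+1)) * sum(R_i^2/n_i) - 3(N+1)
     = 12/(13*14) * (39^2/5 + 27^2/5 + 25^2/3) - 3*14
     = 0.065934 * 658.333 - 42
     = 1.406593.
Step 4: Ties present; correction factor C = 1 - 24/(13^3 - 13) = 0.989011. Corrected H = 1.406593 / 0.989011 = 1.422222.
Step 5: Under H0, H ~ chi^2(2); p-value = 0.491098.
Step 6: alpha = 0.05. fail to reject H0.

H = 1.4222, df = 2, p = 0.491098, fail to reject H0.


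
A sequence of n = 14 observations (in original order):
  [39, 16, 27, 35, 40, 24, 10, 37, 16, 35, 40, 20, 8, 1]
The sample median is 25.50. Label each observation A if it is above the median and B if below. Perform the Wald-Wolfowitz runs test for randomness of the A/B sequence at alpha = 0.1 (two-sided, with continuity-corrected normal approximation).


Step 1: Compute median = 25.50; label A = above, B = below.
Labels in order: ABAAABBABAABBB  (n_A = 7, n_B = 7)
Step 2: Count runs R = 8.
Step 3: Under H0 (random ordering), E[R] = 2*n_A*n_B/(n_A+n_B) + 1 = 2*7*7/14 + 1 = 8.0000.
        Var[R] = 2*n_A*n_B*(2*n_A*n_B - n_A - n_B) / ((n_A+n_B)^2 * (n_A+n_B-1)) = 8232/2548 = 3.2308.
        SD[R] = 1.7974.
Step 4: R = E[R], so z = 0 with no continuity correction.
Step 5: Two-sided p-value via normal approximation = 2*(1 - Phi(|z|)) = 1.000000.
Step 6: alpha = 0.1. fail to reject H0.

R = 8, z = 0.0000, p = 1.000000, fail to reject H0.


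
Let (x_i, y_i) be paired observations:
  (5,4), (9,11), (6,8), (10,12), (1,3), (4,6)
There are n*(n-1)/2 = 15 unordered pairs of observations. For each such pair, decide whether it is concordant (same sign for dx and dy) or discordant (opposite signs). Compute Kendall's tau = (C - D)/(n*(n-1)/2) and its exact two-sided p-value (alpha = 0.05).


Step 1: Enumerate the 15 unordered pairs (i,j) with i<j and classify each by sign(x_j-x_i) * sign(y_j-y_i).
  (1,2):dx=+4,dy=+7->C; (1,3):dx=+1,dy=+4->C; (1,4):dx=+5,dy=+8->C; (1,5):dx=-4,dy=-1->C
  (1,6):dx=-1,dy=+2->D; (2,3):dx=-3,dy=-3->C; (2,4):dx=+1,dy=+1->C; (2,5):dx=-8,dy=-8->C
  (2,6):dx=-5,dy=-5->C; (3,4):dx=+4,dy=+4->C; (3,5):dx=-5,dy=-5->C; (3,6):dx=-2,dy=-2->C
  (4,5):dx=-9,dy=-9->C; (4,6):dx=-6,dy=-6->C; (5,6):dx=+3,dy=+3->C
Step 2: C = 14, D = 1, total pairs = 15.
Step 3: tau = (C - D)/(n(n-1)/2) = (14 - 1)/15 = 0.866667.
Step 4: Exact two-sided p-value (enumerate n! = 720 permutations of y under H0): p = 0.016667.
Step 5: alpha = 0.05. reject H0.

tau_b = 0.8667 (C=14, D=1), p = 0.016667, reject H0.


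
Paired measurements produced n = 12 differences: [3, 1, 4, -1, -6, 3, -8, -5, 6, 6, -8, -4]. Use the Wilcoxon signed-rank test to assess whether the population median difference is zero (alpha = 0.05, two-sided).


Step 1: Drop any zero differences (none here) and take |d_i|.
|d| = [3, 1, 4, 1, 6, 3, 8, 5, 6, 6, 8, 4]
Step 2: Midrank |d_i| (ties get averaged ranks).
ranks: |3|->3.5, |1|->1.5, |4|->5.5, |1|->1.5, |6|->9, |3|->3.5, |8|->11.5, |5|->7, |6|->9, |6|->9, |8|->11.5, |4|->5.5
Step 3: Attach original signs; sum ranks with positive sign and with negative sign.
W+ = 3.5 + 1.5 + 5.5 + 3.5 + 9 + 9 = 32
W- = 1.5 + 9 + 11.5 + 7 + 11.5 + 5.5 = 46
(Check: W+ + W- = 78 should equal n(n+1)/2 = 78.)
Step 4: Test statistic W = min(W+, W-) = 32.
Step 5: Ties in |d|, so use the tie-corrected normal approximation.
        E[W] = n(n+1)/4 = 12*13/4 = 39.
        Tie groups: |d|=1 (t=2), |d|=3 (t=2), |d|=4 (t=2), |d|=6 (t=3), |d|=8 (t=2); sum(t^3 - t) = 48.
        Var[W] = n(n+1)(2n+1)/24 - sum(t^3-t)/48 = 3900/24 - 48/48 = 161.5.
        z = (W - E[W]) / sqrt(Var[W]) = (32 - 39) / 12.7083 = -0.5508.
        Two-sided p = 2*Phi(z) = 0.581755.
Step 6: alpha = 0.05. fail to reject H0.

W+ = 32, W- = 46, W = min = 32, p = 0.581755, fail to reject H0.


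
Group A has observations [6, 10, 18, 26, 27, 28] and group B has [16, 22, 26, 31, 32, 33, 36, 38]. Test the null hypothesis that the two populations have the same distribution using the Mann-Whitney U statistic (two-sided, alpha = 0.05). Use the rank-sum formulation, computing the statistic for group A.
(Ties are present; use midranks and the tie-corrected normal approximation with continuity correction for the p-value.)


Step 1: Combine and sort all 14 observations; assign midranks.
sorted (value, group): (6,X), (10,X), (16,Y), (18,X), (22,Y), (26,X), (26,Y), (27,X), (28,X), (31,Y), (32,Y), (33,Y), (36,Y), (38,Y)
ranks: 6->1, 10->2, 16->3, 18->4, 22->5, 26->6.5, 26->6.5, 27->8, 28->9, 31->10, 32->11, 33->12, 36->13, 38->14
Step 2: Rank sum for X: R1 = 1 + 2 + 4 + 6.5 + 8 + 9 = 30.5.
Step 3: U_X = R1 - n1(n1+1)/2 = 30.5 - 6*7/2 = 30.5 - 21 = 9.5.
       U_Y = n1*n2 - U_X = 48 - 9.5 = 38.5.
Step 4: Ties are present, so use the tie-corrected normal approximation (with continuity correction) for the p-value.
Step 5: p-value = 0.070392; compare to alpha = 0.05. fail to reject H0.

U_X = 9.5, p = 0.070392, fail to reject H0 at alpha = 0.05.


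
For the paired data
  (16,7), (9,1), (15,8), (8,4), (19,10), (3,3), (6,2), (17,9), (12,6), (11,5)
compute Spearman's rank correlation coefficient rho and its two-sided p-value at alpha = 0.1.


Step 1: Rank x and y separately (midranks; no ties here).
rank(x): 16->8, 9->4, 15->7, 8->3, 19->10, 3->1, 6->2, 17->9, 12->6, 11->5
rank(y): 7->7, 1->1, 8->8, 4->4, 10->10, 3->3, 2->2, 9->9, 6->6, 5->5
Step 2: d_i = R_x(i) - R_y(i); compute d_i^2.
  (8-7)^2=1, (4-1)^2=9, (7-8)^2=1, (3-4)^2=1, (10-10)^2=0, (1-3)^2=4, (2-2)^2=0, (9-9)^2=0, (6-6)^2=0, (5-5)^2=0
sum(d^2) = 16.
Step 3: rho = 1 - 6*16 / (10*(10^2 - 1)) = 1 - 96/990 = 0.903030.
Step 4: Under H0, t = rho * sqrt((n-2)/(1-rho^2)) = 5.9457 ~ t(8).
Step 5: Two-sided p-value from the t-distribution with 8 df = 0.000344.
Step 6: alpha = 0.1. reject H0.

rho = 0.9030, p = 0.000344, reject H0 at alpha = 0.1.


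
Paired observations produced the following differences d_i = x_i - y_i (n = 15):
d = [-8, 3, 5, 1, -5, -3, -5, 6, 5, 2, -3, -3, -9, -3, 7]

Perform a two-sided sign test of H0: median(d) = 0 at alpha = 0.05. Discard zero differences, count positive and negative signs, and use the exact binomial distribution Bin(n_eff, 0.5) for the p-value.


Step 1: Discard zero differences. Original n = 15; n_eff = number of nonzero differences = 15.
Nonzero differences (with sign): -8, +3, +5, +1, -5, -3, -5, +6, +5, +2, -3, -3, -9, -3, +7
Step 2: Count signs: positive = 7, negative = 8.
Step 3: Under H0: P(positive) = 0.5, so the number of positives S ~ Bin(15, 0.5).
Step 4: Two-sided exact p-value = sum of Bin(15,0.5) probabilities at or below the observed probability = 1.000000.
Step 5: alpha = 0.05. fail to reject H0.

n_eff = 15, pos = 7, neg = 8, p = 1.000000, fail to reject H0.


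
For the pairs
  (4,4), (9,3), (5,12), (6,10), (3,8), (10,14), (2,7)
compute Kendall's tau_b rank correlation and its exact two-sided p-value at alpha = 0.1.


Step 1: Enumerate the 21 unordered pairs (i,j) with i<j and classify each by sign(x_j-x_i) * sign(y_j-y_i).
  (1,2):dx=+5,dy=-1->D; (1,3):dx=+1,dy=+8->C; (1,4):dx=+2,dy=+6->C; (1,5):dx=-1,dy=+4->D
  (1,6):dx=+6,dy=+10->C; (1,7):dx=-2,dy=+3->D; (2,3):dx=-4,dy=+9->D; (2,4):dx=-3,dy=+7->D
  (2,5):dx=-6,dy=+5->D; (2,6):dx=+1,dy=+11->C; (2,7):dx=-7,dy=+4->D; (3,4):dx=+1,dy=-2->D
  (3,5):dx=-2,dy=-4->C; (3,6):dx=+5,dy=+2->C; (3,7):dx=-3,dy=-5->C; (4,5):dx=-3,dy=-2->C
  (4,6):dx=+4,dy=+4->C; (4,7):dx=-4,dy=-3->C; (5,6):dx=+7,dy=+6->C; (5,7):dx=-1,dy=-1->C
  (6,7):dx=-8,dy=-7->C
Step 2: C = 13, D = 8, total pairs = 21.
Step 3: tau = (C - D)/(n(n-1)/2) = (13 - 8)/21 = 0.238095.
Step 4: Exact two-sided p-value (enumerate n! = 5040 permutations of y under H0): p = 0.561905.
Step 5: alpha = 0.1. fail to reject H0.

tau_b = 0.2381 (C=13, D=8), p = 0.561905, fail to reject H0.


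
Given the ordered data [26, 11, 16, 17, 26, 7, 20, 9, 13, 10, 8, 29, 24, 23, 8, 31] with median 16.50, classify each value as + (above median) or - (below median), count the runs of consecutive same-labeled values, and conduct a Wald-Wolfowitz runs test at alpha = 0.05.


Step 1: Compute median = 16.50; label A = above, B = below.
Labels in order: ABBAABABBBBAAABA  (n_A = 8, n_B = 8)
Step 2: Count runs R = 9.
Step 3: Under H0 (random ordering), E[R] = 2*n_A*n_B/(n_A+n_B) + 1 = 2*8*8/16 + 1 = 9.0000.
        Var[R] = 2*n_A*n_B*(2*n_A*n_B - n_A - n_B) / ((n_A+n_B)^2 * (n_A+n_B-1)) = 14336/3840 = 3.7333.
        SD[R] = 1.9322.
Step 4: R = E[R], so z = 0 with no continuity correction.
Step 5: Two-sided p-value via normal approximation = 2*(1 - Phi(|z|)) = 1.000000.
Step 6: alpha = 0.05. fail to reject H0.

R = 9, z = 0.0000, p = 1.000000, fail to reject H0.


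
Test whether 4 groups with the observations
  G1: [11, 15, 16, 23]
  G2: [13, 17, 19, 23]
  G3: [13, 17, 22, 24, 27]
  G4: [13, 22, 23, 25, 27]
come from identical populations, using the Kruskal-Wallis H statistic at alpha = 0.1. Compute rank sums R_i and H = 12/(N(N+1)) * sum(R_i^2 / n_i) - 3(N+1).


Step 1: Combine all N = 18 observations and assign midranks.
sorted (value, group, rank): (11,G1,1), (13,G2,3), (13,G3,3), (13,G4,3), (15,G1,5), (16,G1,6), (17,G2,7.5), (17,G3,7.5), (19,G2,9), (22,G3,10.5), (22,G4,10.5), (23,G1,13), (23,G2,13), (23,G4,13), (24,G3,15), (25,G4,16), (27,G3,17.5), (27,G4,17.5)
Step 2: Sum ranks within each group.
R_1 = 25 (n_1 = 4)
R_2 = 32.5 (n_2 = 4)
R_3 = 53.5 (n_3 = 5)
R_4 = 60 (n_4 = 5)
Step 3: H = 12/(N(N+1)) * sum(R_i^2/n_i) - 3(N+1)
     = 12/(18*19) * (25^2/4 + 32.5^2/4 + 53.5^2/5 + 60^2/5) - 3*19
     = 0.035088 * 1712.76 - 57
     = 3.096930.
Step 4: Ties present; correction factor C = 1 - 66/(18^3 - 18) = 0.988648. Corrected H = 3.096930 / 0.988648 = 3.132490.
Step 5: Under H0, H ~ chi^2(3); p-value = 0.371646.
Step 6: alpha = 0.1. fail to reject H0.

H = 3.1325, df = 3, p = 0.371646, fail to reject H0.


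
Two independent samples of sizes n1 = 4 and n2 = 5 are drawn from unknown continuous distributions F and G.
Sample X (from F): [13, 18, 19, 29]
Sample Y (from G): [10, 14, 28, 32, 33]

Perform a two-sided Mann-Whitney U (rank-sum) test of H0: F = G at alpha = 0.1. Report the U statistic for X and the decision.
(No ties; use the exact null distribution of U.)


Step 1: Combine and sort all 9 observations; assign midranks.
sorted (value, group): (10,Y), (13,X), (14,Y), (18,X), (19,X), (28,Y), (29,X), (32,Y), (33,Y)
ranks: 10->1, 13->2, 14->3, 18->4, 19->5, 28->6, 29->7, 32->8, 33->9
Step 2: Rank sum for X: R1 = 2 + 4 + 5 + 7 = 18.
Step 3: U_X = R1 - n1(n1+1)/2 = 18 - 4*5/2 = 18 - 10 = 8.
       U_Y = n1*n2 - U_X = 20 - 8 = 12.
Step 4: No ties, so the exact null distribution of U (based on enumerating the C(9,4) = 126 equally likely rank assignments) gives the two-sided p-value.
Step 5: p-value = 0.730159; compare to alpha = 0.1. fail to reject H0.

U_X = 8, p = 0.730159, fail to reject H0 at alpha = 0.1.


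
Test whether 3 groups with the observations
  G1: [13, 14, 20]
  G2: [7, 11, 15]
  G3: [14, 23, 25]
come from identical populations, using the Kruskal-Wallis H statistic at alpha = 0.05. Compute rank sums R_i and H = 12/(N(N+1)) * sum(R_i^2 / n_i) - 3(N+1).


Step 1: Combine all N = 9 observations and assign midranks.
sorted (value, group, rank): (7,G2,1), (11,G2,2), (13,G1,3), (14,G1,4.5), (14,G3,4.5), (15,G2,6), (20,G1,7), (23,G3,8), (25,G3,9)
Step 2: Sum ranks within each group.
R_1 = 14.5 (n_1 = 3)
R_2 = 9 (n_2 = 3)
R_3 = 21.5 (n_3 = 3)
Step 3: H = 12/(N(N+1)) * sum(R_i^2/n_i) - 3(N+1)
     = 12/(9*10) * (14.5^2/3 + 9^2/3 + 21.5^2/3) - 3*10
     = 0.133333 * 251.167 - 30
     = 3.488889.
Step 4: Ties present; correction factor C = 1 - 6/(9^3 - 9) = 0.991667. Corrected H = 3.488889 / 0.991667 = 3.518207.
Step 5: Under H0, H ~ chi^2(2); p-value = 0.172199.
Step 6: alpha = 0.05. fail to reject H0.

H = 3.5182, df = 2, p = 0.172199, fail to reject H0.


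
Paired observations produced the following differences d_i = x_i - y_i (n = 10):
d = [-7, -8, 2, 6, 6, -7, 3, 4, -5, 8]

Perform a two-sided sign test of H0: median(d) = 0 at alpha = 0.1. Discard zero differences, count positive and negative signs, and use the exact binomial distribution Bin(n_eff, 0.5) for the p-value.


Step 1: Discard zero differences. Original n = 10; n_eff = number of nonzero differences = 10.
Nonzero differences (with sign): -7, -8, +2, +6, +6, -7, +3, +4, -5, +8
Step 2: Count signs: positive = 6, negative = 4.
Step 3: Under H0: P(positive) = 0.5, so the number of positives S ~ Bin(10, 0.5).
Step 4: Two-sided exact p-value = sum of Bin(10,0.5) probabilities at or below the observed probability = 0.753906.
Step 5: alpha = 0.1. fail to reject H0.

n_eff = 10, pos = 6, neg = 4, p = 0.753906, fail to reject H0.


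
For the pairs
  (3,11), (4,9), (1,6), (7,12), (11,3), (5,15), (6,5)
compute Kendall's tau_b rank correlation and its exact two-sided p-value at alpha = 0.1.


Step 1: Enumerate the 21 unordered pairs (i,j) with i<j and classify each by sign(x_j-x_i) * sign(y_j-y_i).
  (1,2):dx=+1,dy=-2->D; (1,3):dx=-2,dy=-5->C; (1,4):dx=+4,dy=+1->C; (1,5):dx=+8,dy=-8->D
  (1,6):dx=+2,dy=+4->C; (1,7):dx=+3,dy=-6->D; (2,3):dx=-3,dy=-3->C; (2,4):dx=+3,dy=+3->C
  (2,5):dx=+7,dy=-6->D; (2,6):dx=+1,dy=+6->C; (2,7):dx=+2,dy=-4->D; (3,4):dx=+6,dy=+6->C
  (3,5):dx=+10,dy=-3->D; (3,6):dx=+4,dy=+9->C; (3,7):dx=+5,dy=-1->D; (4,5):dx=+4,dy=-9->D
  (4,6):dx=-2,dy=+3->D; (4,7):dx=-1,dy=-7->C; (5,6):dx=-6,dy=+12->D; (5,7):dx=-5,dy=+2->D
  (6,7):dx=+1,dy=-10->D
Step 2: C = 9, D = 12, total pairs = 21.
Step 3: tau = (C - D)/(n(n-1)/2) = (9 - 12)/21 = -0.142857.
Step 4: Exact two-sided p-value (enumerate n! = 5040 permutations of y under H0): p = 0.772619.
Step 5: alpha = 0.1. fail to reject H0.

tau_b = -0.1429 (C=9, D=12), p = 0.772619, fail to reject H0.


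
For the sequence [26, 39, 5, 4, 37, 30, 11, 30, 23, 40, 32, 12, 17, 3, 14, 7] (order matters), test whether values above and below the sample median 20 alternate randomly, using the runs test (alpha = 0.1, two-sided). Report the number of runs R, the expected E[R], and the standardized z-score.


Step 1: Compute median = 20; label A = above, B = below.
Labels in order: AABBAABAAAABBBBB  (n_A = 8, n_B = 8)
Step 2: Count runs R = 6.
Step 3: Under H0 (random ordering), E[R] = 2*n_A*n_B/(n_A+n_B) + 1 = 2*8*8/16 + 1 = 9.0000.
        Var[R] = 2*n_A*n_B*(2*n_A*n_B - n_A - n_B) / ((n_A+n_B)^2 * (n_A+n_B-1)) = 14336/3840 = 3.7333.
        SD[R] = 1.9322.
Step 4: Continuity-corrected z = (R + 0.5 - E[R]) / SD[R] = (6 + 0.5 - 9.0000) / 1.9322 = -1.2939.
Step 5: Two-sided p-value via normal approximation = 2*(1 - Phi(|z|)) = 0.195709.
Step 6: alpha = 0.1. fail to reject H0.

R = 6, z = -1.2939, p = 0.195709, fail to reject H0.


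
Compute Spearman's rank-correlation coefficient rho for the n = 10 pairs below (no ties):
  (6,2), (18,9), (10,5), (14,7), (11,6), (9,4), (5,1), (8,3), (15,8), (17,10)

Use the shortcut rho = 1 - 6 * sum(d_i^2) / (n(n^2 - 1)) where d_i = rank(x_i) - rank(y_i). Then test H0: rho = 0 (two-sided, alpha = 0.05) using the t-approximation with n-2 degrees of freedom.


Step 1: Rank x and y separately (midranks; no ties here).
rank(x): 6->2, 18->10, 10->5, 14->7, 11->6, 9->4, 5->1, 8->3, 15->8, 17->9
rank(y): 2->2, 9->9, 5->5, 7->7, 6->6, 4->4, 1->1, 3->3, 8->8, 10->10
Step 2: d_i = R_x(i) - R_y(i); compute d_i^2.
  (2-2)^2=0, (10-9)^2=1, (5-5)^2=0, (7-7)^2=0, (6-6)^2=0, (4-4)^2=0, (1-1)^2=0, (3-3)^2=0, (8-8)^2=0, (9-10)^2=1
sum(d^2) = 2.
Step 3: rho = 1 - 6*2 / (10*(10^2 - 1)) = 1 - 12/990 = 0.987879.
Step 4: Under H0, t = rho * sqrt((n-2)/(1-rho^2)) = 18.0003 ~ t(8).
Step 5: Two-sided p-value from the t-distribution with 8 df = 0.000000.
Step 6: alpha = 0.05. reject H0.

rho = 0.9879, p = 0.000000, reject H0 at alpha = 0.05.


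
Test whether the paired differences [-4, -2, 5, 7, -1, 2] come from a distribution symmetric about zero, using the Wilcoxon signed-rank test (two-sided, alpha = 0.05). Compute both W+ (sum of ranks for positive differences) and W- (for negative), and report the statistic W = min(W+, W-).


Step 1: Drop any zero differences (none here) and take |d_i|.
|d| = [4, 2, 5, 7, 1, 2]
Step 2: Midrank |d_i| (ties get averaged ranks).
ranks: |4|->4, |2|->2.5, |5|->5, |7|->6, |1|->1, |2|->2.5
Step 3: Attach original signs; sum ranks with positive sign and with negative sign.
W+ = 5 + 6 + 2.5 = 13.5
W- = 4 + 2.5 + 1 = 7.5
(Check: W+ + W- = 21 should equal n(n+1)/2 = 21.)
Step 4: Test statistic W = min(W+, W-) = 7.5.
Step 5: Ties in |d|, so use the tie-corrected normal approximation.
        E[W] = n(n+1)/4 = 6*7/4 = 10.5.
        Tie groups: |d|=2 (t=2); sum(t^3 - t) = 6.
        Var[W] = n(n+1)(2n+1)/24 - sum(t^3-t)/48 = 546/24 - 6/48 = 22.625.
        z = (W - E[W]) / sqrt(Var[W]) = (7.5 - 10.5) / 4.7566 = -0.6307.
        Two-sided p = 2*Phi(z) = 0.528233.
Step 6: alpha = 0.05. fail to reject H0.

W+ = 13.5, W- = 7.5, W = min = 7.5, p = 0.528233, fail to reject H0.


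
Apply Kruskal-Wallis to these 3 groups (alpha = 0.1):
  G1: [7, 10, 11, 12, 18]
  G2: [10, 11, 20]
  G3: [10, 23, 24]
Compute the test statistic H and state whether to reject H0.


Step 1: Combine all N = 11 observations and assign midranks.
sorted (value, group, rank): (7,G1,1), (10,G1,3), (10,G2,3), (10,G3,3), (11,G1,5.5), (11,G2,5.5), (12,G1,7), (18,G1,8), (20,G2,9), (23,G3,10), (24,G3,11)
Step 2: Sum ranks within each group.
R_1 = 24.5 (n_1 = 5)
R_2 = 17.5 (n_2 = 3)
R_3 = 24 (n_3 = 3)
Step 3: H = 12/(N(N+1)) * sum(R_i^2/n_i) - 3(N+1)
     = 12/(11*12) * (24.5^2/5 + 17.5^2/3 + 24^2/3) - 3*12
     = 0.090909 * 414.133 - 36
     = 1.648485.
Step 4: Ties present; correction factor C = 1 - 30/(11^3 - 11) = 0.977273. Corrected H = 1.648485 / 0.977273 = 1.686822.
Step 5: Under H0, H ~ chi^2(2); p-value = 0.430241.
Step 6: alpha = 0.1. fail to reject H0.

H = 1.6868, df = 2, p = 0.430241, fail to reject H0.


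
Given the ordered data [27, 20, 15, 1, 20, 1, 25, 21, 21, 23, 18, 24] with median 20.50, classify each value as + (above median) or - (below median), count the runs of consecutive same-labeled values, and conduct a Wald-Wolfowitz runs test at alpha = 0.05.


Step 1: Compute median = 20.50; label A = above, B = below.
Labels in order: ABBBBBAAAABA  (n_A = 6, n_B = 6)
Step 2: Count runs R = 5.
Step 3: Under H0 (random ordering), E[R] = 2*n_A*n_B/(n_A+n_B) + 1 = 2*6*6/12 + 1 = 7.0000.
        Var[R] = 2*n_A*n_B*(2*n_A*n_B - n_A - n_B) / ((n_A+n_B)^2 * (n_A+n_B-1)) = 4320/1584 = 2.7273.
        SD[R] = 1.6514.
Step 4: Continuity-corrected z = (R + 0.5 - E[R]) / SD[R] = (5 + 0.5 - 7.0000) / 1.6514 = -0.9083.
Step 5: Two-sided p-value via normal approximation = 2*(1 - Phi(|z|)) = 0.363722.
Step 6: alpha = 0.05. fail to reject H0.

R = 5, z = -0.9083, p = 0.363722, fail to reject H0.


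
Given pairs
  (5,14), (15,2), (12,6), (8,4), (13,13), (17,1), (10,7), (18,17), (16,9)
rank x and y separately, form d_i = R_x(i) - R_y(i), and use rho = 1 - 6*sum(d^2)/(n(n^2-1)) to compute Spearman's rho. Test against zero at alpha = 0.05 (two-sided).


Step 1: Rank x and y separately (midranks; no ties here).
rank(x): 5->1, 15->6, 12->4, 8->2, 13->5, 17->8, 10->3, 18->9, 16->7
rank(y): 14->8, 2->2, 6->4, 4->3, 13->7, 1->1, 7->5, 17->9, 9->6
Step 2: d_i = R_x(i) - R_y(i); compute d_i^2.
  (1-8)^2=49, (6-2)^2=16, (4-4)^2=0, (2-3)^2=1, (5-7)^2=4, (8-1)^2=49, (3-5)^2=4, (9-9)^2=0, (7-6)^2=1
sum(d^2) = 124.
Step 3: rho = 1 - 6*124 / (9*(9^2 - 1)) = 1 - 744/720 = -0.033333.
Step 4: Under H0, t = rho * sqrt((n-2)/(1-rho^2)) = -0.0882 ~ t(7).
Step 5: Two-sided p-value from the t-distribution with 7 df = 0.932157.
Step 6: alpha = 0.05. fail to reject H0.

rho = -0.0333, p = 0.932157, fail to reject H0 at alpha = 0.05.


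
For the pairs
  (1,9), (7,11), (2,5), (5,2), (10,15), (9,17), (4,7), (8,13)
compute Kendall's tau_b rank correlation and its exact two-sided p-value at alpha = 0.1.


Step 1: Enumerate the 28 unordered pairs (i,j) with i<j and classify each by sign(x_j-x_i) * sign(y_j-y_i).
  (1,2):dx=+6,dy=+2->C; (1,3):dx=+1,dy=-4->D; (1,4):dx=+4,dy=-7->D; (1,5):dx=+9,dy=+6->C
  (1,6):dx=+8,dy=+8->C; (1,7):dx=+3,dy=-2->D; (1,8):dx=+7,dy=+4->C; (2,3):dx=-5,dy=-6->C
  (2,4):dx=-2,dy=-9->C; (2,5):dx=+3,dy=+4->C; (2,6):dx=+2,dy=+6->C; (2,7):dx=-3,dy=-4->C
  (2,8):dx=+1,dy=+2->C; (3,4):dx=+3,dy=-3->D; (3,5):dx=+8,dy=+10->C; (3,6):dx=+7,dy=+12->C
  (3,7):dx=+2,dy=+2->C; (3,8):dx=+6,dy=+8->C; (4,5):dx=+5,dy=+13->C; (4,6):dx=+4,dy=+15->C
  (4,7):dx=-1,dy=+5->D; (4,8):dx=+3,dy=+11->C; (5,6):dx=-1,dy=+2->D; (5,7):dx=-6,dy=-8->C
  (5,8):dx=-2,dy=-2->C; (6,7):dx=-5,dy=-10->C; (6,8):dx=-1,dy=-4->C; (7,8):dx=+4,dy=+6->C
Step 2: C = 22, D = 6, total pairs = 28.
Step 3: tau = (C - D)/(n(n-1)/2) = (22 - 6)/28 = 0.571429.
Step 4: Exact two-sided p-value (enumerate n! = 40320 permutations of y under H0): p = 0.061012.
Step 5: alpha = 0.1. reject H0.

tau_b = 0.5714 (C=22, D=6), p = 0.061012, reject H0.


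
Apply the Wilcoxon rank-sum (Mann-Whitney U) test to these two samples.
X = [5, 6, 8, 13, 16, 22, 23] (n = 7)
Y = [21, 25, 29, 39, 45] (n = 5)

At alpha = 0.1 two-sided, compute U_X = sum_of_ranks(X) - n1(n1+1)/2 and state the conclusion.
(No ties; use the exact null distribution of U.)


Step 1: Combine and sort all 12 observations; assign midranks.
sorted (value, group): (5,X), (6,X), (8,X), (13,X), (16,X), (21,Y), (22,X), (23,X), (25,Y), (29,Y), (39,Y), (45,Y)
ranks: 5->1, 6->2, 8->3, 13->4, 16->5, 21->6, 22->7, 23->8, 25->9, 29->10, 39->11, 45->12
Step 2: Rank sum for X: R1 = 1 + 2 + 3 + 4 + 5 + 7 + 8 = 30.
Step 3: U_X = R1 - n1(n1+1)/2 = 30 - 7*8/2 = 30 - 28 = 2.
       U_Y = n1*n2 - U_X = 35 - 2 = 33.
Step 4: No ties, so the exact null distribution of U (based on enumerating the C(12,7) = 792 equally likely rank assignments) gives the two-sided p-value.
Step 5: p-value = 0.010101; compare to alpha = 0.1. reject H0.

U_X = 2, p = 0.010101, reject H0 at alpha = 0.1.


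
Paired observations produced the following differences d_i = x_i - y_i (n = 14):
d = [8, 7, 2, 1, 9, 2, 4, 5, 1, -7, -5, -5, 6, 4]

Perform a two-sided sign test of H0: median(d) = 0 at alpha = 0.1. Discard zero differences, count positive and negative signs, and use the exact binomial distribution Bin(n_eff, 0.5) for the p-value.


Step 1: Discard zero differences. Original n = 14; n_eff = number of nonzero differences = 14.
Nonzero differences (with sign): +8, +7, +2, +1, +9, +2, +4, +5, +1, -7, -5, -5, +6, +4
Step 2: Count signs: positive = 11, negative = 3.
Step 3: Under H0: P(positive) = 0.5, so the number of positives S ~ Bin(14, 0.5).
Step 4: Two-sided exact p-value = sum of Bin(14,0.5) probabilities at or below the observed probability = 0.057373.
Step 5: alpha = 0.1. reject H0.

n_eff = 14, pos = 11, neg = 3, p = 0.057373, reject H0.


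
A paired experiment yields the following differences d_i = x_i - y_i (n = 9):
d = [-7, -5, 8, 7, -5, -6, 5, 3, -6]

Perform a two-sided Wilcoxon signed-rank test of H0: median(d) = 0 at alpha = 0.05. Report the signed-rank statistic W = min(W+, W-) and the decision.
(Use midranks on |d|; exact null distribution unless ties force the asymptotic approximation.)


Step 1: Drop any zero differences (none here) and take |d_i|.
|d| = [7, 5, 8, 7, 5, 6, 5, 3, 6]
Step 2: Midrank |d_i| (ties get averaged ranks).
ranks: |7|->7.5, |5|->3, |8|->9, |7|->7.5, |5|->3, |6|->5.5, |5|->3, |3|->1, |6|->5.5
Step 3: Attach original signs; sum ranks with positive sign and with negative sign.
W+ = 9 + 7.5 + 3 + 1 = 20.5
W- = 7.5 + 3 + 3 + 5.5 + 5.5 = 24.5
(Check: W+ + W- = 45 should equal n(n+1)/2 = 45.)
Step 4: Test statistic W = min(W+, W-) = 20.5.
Step 5: Ties in |d|, so use the tie-corrected normal approximation.
        E[W] = n(n+1)/4 = 9*10/4 = 22.5.
        Tie groups: |d|=5 (t=3), |d|=6 (t=2), |d|=7 (t=2); sum(t^3 - t) = 36.
        Var[W] = n(n+1)(2n+1)/24 - sum(t^3-t)/48 = 1710/24 - 36/48 = 70.5.
        z = (W - E[W]) / sqrt(Var[W]) = (20.5 - 22.5) / 8.3964 = -0.2382.
        Two-sided p = 2*Phi(z) = 0.811729.
Step 6: alpha = 0.05. fail to reject H0.

W+ = 20.5, W- = 24.5, W = min = 20.5, p = 0.811729, fail to reject H0.


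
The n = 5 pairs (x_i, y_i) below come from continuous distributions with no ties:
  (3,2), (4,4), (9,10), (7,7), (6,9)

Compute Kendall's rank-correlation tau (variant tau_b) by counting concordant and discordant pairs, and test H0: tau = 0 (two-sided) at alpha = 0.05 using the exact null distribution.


Step 1: Enumerate the 10 unordered pairs (i,j) with i<j and classify each by sign(x_j-x_i) * sign(y_j-y_i).
  (1,2):dx=+1,dy=+2->C; (1,3):dx=+6,dy=+8->C; (1,4):dx=+4,dy=+5->C; (1,5):dx=+3,dy=+7->C
  (2,3):dx=+5,dy=+6->C; (2,4):dx=+3,dy=+3->C; (2,5):dx=+2,dy=+5->C; (3,4):dx=-2,dy=-3->C
  (3,5):dx=-3,dy=-1->C; (4,5):dx=-1,dy=+2->D
Step 2: C = 9, D = 1, total pairs = 10.
Step 3: tau = (C - D)/(n(n-1)/2) = (9 - 1)/10 = 0.800000.
Step 4: Exact two-sided p-value (enumerate n! = 120 permutations of y under H0): p = 0.083333.
Step 5: alpha = 0.05. fail to reject H0.

tau_b = 0.8000 (C=9, D=1), p = 0.083333, fail to reject H0.


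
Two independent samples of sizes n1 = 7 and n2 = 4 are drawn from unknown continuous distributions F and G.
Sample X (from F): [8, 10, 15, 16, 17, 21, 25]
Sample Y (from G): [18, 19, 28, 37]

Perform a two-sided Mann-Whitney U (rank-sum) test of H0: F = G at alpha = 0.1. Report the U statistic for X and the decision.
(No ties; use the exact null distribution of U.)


Step 1: Combine and sort all 11 observations; assign midranks.
sorted (value, group): (8,X), (10,X), (15,X), (16,X), (17,X), (18,Y), (19,Y), (21,X), (25,X), (28,Y), (37,Y)
ranks: 8->1, 10->2, 15->3, 16->4, 17->5, 18->6, 19->7, 21->8, 25->9, 28->10, 37->11
Step 2: Rank sum for X: R1 = 1 + 2 + 3 + 4 + 5 + 8 + 9 = 32.
Step 3: U_X = R1 - n1(n1+1)/2 = 32 - 7*8/2 = 32 - 28 = 4.
       U_Y = n1*n2 - U_X = 28 - 4 = 24.
Step 4: No ties, so the exact null distribution of U (based on enumerating the C(11,7) = 330 equally likely rank assignments) gives the two-sided p-value.
Step 5: p-value = 0.072727; compare to alpha = 0.1. reject H0.

U_X = 4, p = 0.072727, reject H0 at alpha = 0.1.


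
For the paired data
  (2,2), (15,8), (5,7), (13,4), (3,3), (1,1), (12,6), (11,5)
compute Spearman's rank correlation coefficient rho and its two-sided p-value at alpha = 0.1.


Step 1: Rank x and y separately (midranks; no ties here).
rank(x): 2->2, 15->8, 5->4, 13->7, 3->3, 1->1, 12->6, 11->5
rank(y): 2->2, 8->8, 7->7, 4->4, 3->3, 1->1, 6->6, 5->5
Step 2: d_i = R_x(i) - R_y(i); compute d_i^2.
  (2-2)^2=0, (8-8)^2=0, (4-7)^2=9, (7-4)^2=9, (3-3)^2=0, (1-1)^2=0, (6-6)^2=0, (5-5)^2=0
sum(d^2) = 18.
Step 3: rho = 1 - 6*18 / (8*(8^2 - 1)) = 1 - 108/504 = 0.785714.
Step 4: Under H0, t = rho * sqrt((n-2)/(1-rho^2)) = 3.1113 ~ t(6).
Step 5: Two-sided p-value from the t-distribution with 6 df = 0.020815.
Step 6: alpha = 0.1. reject H0.

rho = 0.7857, p = 0.020815, reject H0 at alpha = 0.1.


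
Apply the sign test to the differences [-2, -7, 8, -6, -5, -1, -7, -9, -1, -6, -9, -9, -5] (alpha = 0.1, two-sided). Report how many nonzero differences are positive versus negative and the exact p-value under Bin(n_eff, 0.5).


Step 1: Discard zero differences. Original n = 13; n_eff = number of nonzero differences = 13.
Nonzero differences (with sign): -2, -7, +8, -6, -5, -1, -7, -9, -1, -6, -9, -9, -5
Step 2: Count signs: positive = 1, negative = 12.
Step 3: Under H0: P(positive) = 0.5, so the number of positives S ~ Bin(13, 0.5).
Step 4: Two-sided exact p-value = sum of Bin(13,0.5) probabilities at or below the observed probability = 0.003418.
Step 5: alpha = 0.1. reject H0.

n_eff = 13, pos = 1, neg = 12, p = 0.003418, reject H0.


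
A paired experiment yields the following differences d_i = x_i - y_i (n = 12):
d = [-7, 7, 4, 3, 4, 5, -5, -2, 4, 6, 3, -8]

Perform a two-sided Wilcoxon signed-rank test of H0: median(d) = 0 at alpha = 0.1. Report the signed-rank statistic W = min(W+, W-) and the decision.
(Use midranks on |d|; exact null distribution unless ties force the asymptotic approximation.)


Step 1: Drop any zero differences (none here) and take |d_i|.
|d| = [7, 7, 4, 3, 4, 5, 5, 2, 4, 6, 3, 8]
Step 2: Midrank |d_i| (ties get averaged ranks).
ranks: |7|->10.5, |7|->10.5, |4|->5, |3|->2.5, |4|->5, |5|->7.5, |5|->7.5, |2|->1, |4|->5, |6|->9, |3|->2.5, |8|->12
Step 3: Attach original signs; sum ranks with positive sign and with negative sign.
W+ = 10.5 + 5 + 2.5 + 5 + 7.5 + 5 + 9 + 2.5 = 47
W- = 10.5 + 7.5 + 1 + 12 = 31
(Check: W+ + W- = 78 should equal n(n+1)/2 = 78.)
Step 4: Test statistic W = min(W+, W-) = 31.
Step 5: Ties in |d|, so use the tie-corrected normal approximation.
        E[W] = n(n+1)/4 = 12*13/4 = 39.
        Tie groups: |d|=3 (t=2), |d|=4 (t=3), |d|=5 (t=2), |d|=7 (t=2); sum(t^3 - t) = 42.
        Var[W] = n(n+1)(2n+1)/24 - sum(t^3-t)/48 = 3900/24 - 42/48 = 161.625.
        z = (W - E[W]) / sqrt(Var[W]) = (31 - 39) / 12.7132 = -0.6293.
        Two-sided p = 2*Phi(z) = 0.529174.
Step 6: alpha = 0.1. fail to reject H0.

W+ = 47, W- = 31, W = min = 31, p = 0.529174, fail to reject H0.


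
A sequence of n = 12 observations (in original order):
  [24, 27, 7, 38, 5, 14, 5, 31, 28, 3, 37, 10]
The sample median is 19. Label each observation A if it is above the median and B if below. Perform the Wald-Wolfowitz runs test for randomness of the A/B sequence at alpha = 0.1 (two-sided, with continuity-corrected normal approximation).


Step 1: Compute median = 19; label A = above, B = below.
Labels in order: AABABBBAABAB  (n_A = 6, n_B = 6)
Step 2: Count runs R = 8.
Step 3: Under H0 (random ordering), E[R] = 2*n_A*n_B/(n_A+n_B) + 1 = 2*6*6/12 + 1 = 7.0000.
        Var[R] = 2*n_A*n_B*(2*n_A*n_B - n_A - n_B) / ((n_A+n_B)^2 * (n_A+n_B-1)) = 4320/1584 = 2.7273.
        SD[R] = 1.6514.
Step 4: Continuity-corrected z = (R - 0.5 - E[R]) / SD[R] = (8 - 0.5 - 7.0000) / 1.6514 = 0.3028.
Step 5: Two-sided p-value via normal approximation = 2*(1 - Phi(|z|)) = 0.762069.
Step 6: alpha = 0.1. fail to reject H0.

R = 8, z = 0.3028, p = 0.762069, fail to reject H0.


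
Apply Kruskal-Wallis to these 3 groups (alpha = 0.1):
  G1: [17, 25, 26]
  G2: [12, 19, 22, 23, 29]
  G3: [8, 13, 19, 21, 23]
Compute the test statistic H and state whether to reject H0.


Step 1: Combine all N = 13 observations and assign midranks.
sorted (value, group, rank): (8,G3,1), (12,G2,2), (13,G3,3), (17,G1,4), (19,G2,5.5), (19,G3,5.5), (21,G3,7), (22,G2,8), (23,G2,9.5), (23,G3,9.5), (25,G1,11), (26,G1,12), (29,G2,13)
Step 2: Sum ranks within each group.
R_1 = 27 (n_1 = 3)
R_2 = 38 (n_2 = 5)
R_3 = 26 (n_3 = 5)
Step 3: H = 12/(N(N+1)) * sum(R_i^2/n_i) - 3(N+1)
     = 12/(13*14) * (27^2/3 + 38^2/5 + 26^2/5) - 3*14
     = 0.065934 * 667 - 42
     = 1.978022.
Step 4: Ties present; correction factor C = 1 - 12/(13^3 - 13) = 0.994505. Corrected H = 1.978022 / 0.994505 = 1.988950.
Step 5: Under H0, H ~ chi^2(2); p-value = 0.369918.
Step 6: alpha = 0.1. fail to reject H0.

H = 1.9890, df = 2, p = 0.369918, fail to reject H0.


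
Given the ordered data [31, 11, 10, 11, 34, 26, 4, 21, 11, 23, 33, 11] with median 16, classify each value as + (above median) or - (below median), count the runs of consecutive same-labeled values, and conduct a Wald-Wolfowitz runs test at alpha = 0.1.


Step 1: Compute median = 16; label A = above, B = below.
Labels in order: ABBBAABABAAB  (n_A = 6, n_B = 6)
Step 2: Count runs R = 8.
Step 3: Under H0 (random ordering), E[R] = 2*n_A*n_B/(n_A+n_B) + 1 = 2*6*6/12 + 1 = 7.0000.
        Var[R] = 2*n_A*n_B*(2*n_A*n_B - n_A - n_B) / ((n_A+n_B)^2 * (n_A+n_B-1)) = 4320/1584 = 2.7273.
        SD[R] = 1.6514.
Step 4: Continuity-corrected z = (R - 0.5 - E[R]) / SD[R] = (8 - 0.5 - 7.0000) / 1.6514 = 0.3028.
Step 5: Two-sided p-value via normal approximation = 2*(1 - Phi(|z|)) = 0.762069.
Step 6: alpha = 0.1. fail to reject H0.

R = 8, z = 0.3028, p = 0.762069, fail to reject H0.


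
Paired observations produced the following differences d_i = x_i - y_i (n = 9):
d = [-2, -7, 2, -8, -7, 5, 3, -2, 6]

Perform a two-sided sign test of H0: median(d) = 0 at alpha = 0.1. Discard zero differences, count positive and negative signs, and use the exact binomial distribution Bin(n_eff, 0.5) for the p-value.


Step 1: Discard zero differences. Original n = 9; n_eff = number of nonzero differences = 9.
Nonzero differences (with sign): -2, -7, +2, -8, -7, +5, +3, -2, +6
Step 2: Count signs: positive = 4, negative = 5.
Step 3: Under H0: P(positive) = 0.5, so the number of positives S ~ Bin(9, 0.5).
Step 4: Two-sided exact p-value = sum of Bin(9,0.5) probabilities at or below the observed probability = 1.000000.
Step 5: alpha = 0.1. fail to reject H0.

n_eff = 9, pos = 4, neg = 5, p = 1.000000, fail to reject H0.


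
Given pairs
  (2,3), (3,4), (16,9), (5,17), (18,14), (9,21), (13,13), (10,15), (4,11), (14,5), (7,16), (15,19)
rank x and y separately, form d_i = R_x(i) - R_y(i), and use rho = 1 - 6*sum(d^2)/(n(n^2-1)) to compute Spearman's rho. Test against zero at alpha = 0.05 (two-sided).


Step 1: Rank x and y separately (midranks; no ties here).
rank(x): 2->1, 3->2, 16->11, 5->4, 18->12, 9->6, 13->8, 10->7, 4->3, 14->9, 7->5, 15->10
rank(y): 3->1, 4->2, 9->4, 17->10, 14->7, 21->12, 13->6, 15->8, 11->5, 5->3, 16->9, 19->11
Step 2: d_i = R_x(i) - R_y(i); compute d_i^2.
  (1-1)^2=0, (2-2)^2=0, (11-4)^2=49, (4-10)^2=36, (12-7)^2=25, (6-12)^2=36, (8-6)^2=4, (7-8)^2=1, (3-5)^2=4, (9-3)^2=36, (5-9)^2=16, (10-11)^2=1
sum(d^2) = 208.
Step 3: rho = 1 - 6*208 / (12*(12^2 - 1)) = 1 - 1248/1716 = 0.272727.
Step 4: Under H0, t = rho * sqrt((n-2)/(1-rho^2)) = 0.8964 ~ t(10).
Step 5: Two-sided p-value from the t-distribution with 10 df = 0.391097.
Step 6: alpha = 0.05. fail to reject H0.

rho = 0.2727, p = 0.391097, fail to reject H0 at alpha = 0.05.


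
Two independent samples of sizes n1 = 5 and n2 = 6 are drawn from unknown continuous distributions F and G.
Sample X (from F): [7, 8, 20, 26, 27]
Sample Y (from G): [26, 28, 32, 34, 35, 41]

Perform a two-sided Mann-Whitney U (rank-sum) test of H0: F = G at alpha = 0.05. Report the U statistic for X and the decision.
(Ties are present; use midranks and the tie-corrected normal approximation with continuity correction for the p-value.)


Step 1: Combine and sort all 11 observations; assign midranks.
sorted (value, group): (7,X), (8,X), (20,X), (26,X), (26,Y), (27,X), (28,Y), (32,Y), (34,Y), (35,Y), (41,Y)
ranks: 7->1, 8->2, 20->3, 26->4.5, 26->4.5, 27->6, 28->7, 32->8, 34->9, 35->10, 41->11
Step 2: Rank sum for X: R1 = 1 + 2 + 3 + 4.5 + 6 = 16.5.
Step 3: U_X = R1 - n1(n1+1)/2 = 16.5 - 5*6/2 = 16.5 - 15 = 1.5.
       U_Y = n1*n2 - U_X = 30 - 1.5 = 28.5.
Step 4: Ties are present, so use the tie-corrected normal approximation (with continuity correction) for the p-value.
Step 5: p-value = 0.017365; compare to alpha = 0.05. reject H0.

U_X = 1.5, p = 0.017365, reject H0 at alpha = 0.05.


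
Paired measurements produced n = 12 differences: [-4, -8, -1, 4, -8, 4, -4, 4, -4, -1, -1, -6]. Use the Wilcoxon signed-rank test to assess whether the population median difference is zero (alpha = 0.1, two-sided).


Step 1: Drop any zero differences (none here) and take |d_i|.
|d| = [4, 8, 1, 4, 8, 4, 4, 4, 4, 1, 1, 6]
Step 2: Midrank |d_i| (ties get averaged ranks).
ranks: |4|->6.5, |8|->11.5, |1|->2, |4|->6.5, |8|->11.5, |4|->6.5, |4|->6.5, |4|->6.5, |4|->6.5, |1|->2, |1|->2, |6|->10
Step 3: Attach original signs; sum ranks with positive sign and with negative sign.
W+ = 6.5 + 6.5 + 6.5 = 19.5
W- = 6.5 + 11.5 + 2 + 11.5 + 6.5 + 6.5 + 2 + 2 + 10 = 58.5
(Check: W+ + W- = 78 should equal n(n+1)/2 = 78.)
Step 4: Test statistic W = min(W+, W-) = 19.5.
Step 5: Ties in |d|, so use the tie-corrected normal approximation.
        E[W] = n(n+1)/4 = 12*13/4 = 39.
        Tie groups: |d|=1 (t=3), |d|=4 (t=6), |d|=8 (t=2); sum(t^3 - t) = 240.
        Var[W] = n(n+1)(2n+1)/24 - sum(t^3-t)/48 = 3900/24 - 240/48 = 157.5.
        z = (W - E[W]) / sqrt(Var[W]) = (19.5 - 39) / 12.5499 = -1.5538.
        Two-sided p = 2*Phi(z) = 0.120233.
Step 6: alpha = 0.1. fail to reject H0.

W+ = 19.5, W- = 58.5, W = min = 19.5, p = 0.120233, fail to reject H0.


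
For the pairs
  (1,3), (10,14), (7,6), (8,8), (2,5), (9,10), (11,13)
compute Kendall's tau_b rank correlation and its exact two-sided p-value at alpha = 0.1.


Step 1: Enumerate the 21 unordered pairs (i,j) with i<j and classify each by sign(x_j-x_i) * sign(y_j-y_i).
  (1,2):dx=+9,dy=+11->C; (1,3):dx=+6,dy=+3->C; (1,4):dx=+7,dy=+5->C; (1,5):dx=+1,dy=+2->C
  (1,6):dx=+8,dy=+7->C; (1,7):dx=+10,dy=+10->C; (2,3):dx=-3,dy=-8->C; (2,4):dx=-2,dy=-6->C
  (2,5):dx=-8,dy=-9->C; (2,6):dx=-1,dy=-4->C; (2,7):dx=+1,dy=-1->D; (3,4):dx=+1,dy=+2->C
  (3,5):dx=-5,dy=-1->C; (3,6):dx=+2,dy=+4->C; (3,7):dx=+4,dy=+7->C; (4,5):dx=-6,dy=-3->C
  (4,6):dx=+1,dy=+2->C; (4,7):dx=+3,dy=+5->C; (5,6):dx=+7,dy=+5->C; (5,7):dx=+9,dy=+8->C
  (6,7):dx=+2,dy=+3->C
Step 2: C = 20, D = 1, total pairs = 21.
Step 3: tau = (C - D)/(n(n-1)/2) = (20 - 1)/21 = 0.904762.
Step 4: Exact two-sided p-value (enumerate n! = 5040 permutations of y under H0): p = 0.002778.
Step 5: alpha = 0.1. reject H0.

tau_b = 0.9048 (C=20, D=1), p = 0.002778, reject H0.


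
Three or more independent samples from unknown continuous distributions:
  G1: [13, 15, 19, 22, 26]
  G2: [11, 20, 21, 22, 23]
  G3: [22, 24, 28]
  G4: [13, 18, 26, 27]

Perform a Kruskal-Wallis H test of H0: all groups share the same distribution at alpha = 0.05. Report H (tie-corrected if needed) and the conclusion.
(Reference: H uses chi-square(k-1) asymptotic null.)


Step 1: Combine all N = 17 observations and assign midranks.
sorted (value, group, rank): (11,G2,1), (13,G1,2.5), (13,G4,2.5), (15,G1,4), (18,G4,5), (19,G1,6), (20,G2,7), (21,G2,8), (22,G1,10), (22,G2,10), (22,G3,10), (23,G2,12), (24,G3,13), (26,G1,14.5), (26,G4,14.5), (27,G4,16), (28,G3,17)
Step 2: Sum ranks within each group.
R_1 = 37 (n_1 = 5)
R_2 = 38 (n_2 = 5)
R_3 = 40 (n_3 = 3)
R_4 = 38 (n_4 = 4)
Step 3: H = 12/(N(N+1)) * sum(R_i^2/n_i) - 3(N+1)
     = 12/(17*18) * (37^2/5 + 38^2/5 + 40^2/3 + 38^2/4) - 3*18
     = 0.039216 * 1456.93 - 54
     = 3.134641.
Step 4: Ties present; correction factor C = 1 - 36/(17^3 - 17) = 0.992647. Corrected H = 3.134641 / 0.992647 = 3.157860.
Step 5: Under H0, H ~ chi^2(3); p-value = 0.367921.
Step 6: alpha = 0.05. fail to reject H0.

H = 3.1579, df = 3, p = 0.367921, fail to reject H0.
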